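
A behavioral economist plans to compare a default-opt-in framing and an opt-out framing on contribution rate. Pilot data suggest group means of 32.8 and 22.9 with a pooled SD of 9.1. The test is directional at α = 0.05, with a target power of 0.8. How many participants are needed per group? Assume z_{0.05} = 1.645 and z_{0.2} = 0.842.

n = 11 per group

Cohen's d = |M₁ − M₂| / SD_pooled = |32.8 − 22.9| / 9.1 = 9.9 / 9.1 = 1.088.
For two independent groups with equal n: n = 2·((z_{α} + z_β) / d)².
z_{α} + z_β = 1.645 + 0.842 = 2.487.
n = 2 × (2.487 / 1.088)² = 2 × 2.286² = 2 × 5.23 = 10.5.
Round up to the next whole participant.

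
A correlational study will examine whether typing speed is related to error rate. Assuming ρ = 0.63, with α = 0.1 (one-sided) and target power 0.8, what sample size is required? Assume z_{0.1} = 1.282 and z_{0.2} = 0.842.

Fisher's z: C = ½·ln((1+r)/(1−r)) = ½·ln(4.4054) = 0.7414.
n = ((z_{α} + z_β)/C)² + 3.
(1.282 + 0.842) / 0.7414 = 2.124 / 0.7414 = 2.865.
n = 2.865² + 3 = 8.21 + 3 = 11.2.
Round up.

n = 12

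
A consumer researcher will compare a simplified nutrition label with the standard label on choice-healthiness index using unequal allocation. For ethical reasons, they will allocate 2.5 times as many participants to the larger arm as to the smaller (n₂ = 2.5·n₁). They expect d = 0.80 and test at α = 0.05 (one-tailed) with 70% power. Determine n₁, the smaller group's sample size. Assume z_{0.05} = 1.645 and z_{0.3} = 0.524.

n₁ = 11

With allocation ratio k = n₂/n₁ = 2.5, Var(x̄₁−x̄₂) = σ²(1/n₁ + 1/(k·n₁)) = σ²·(k+1)/(k·n₁).
So n₁ = (1 + 1/k)·((z_{α} + z_β)/d)² = 1.400 × (2.169/0.80)².
n₁ = 1.400 × 7.35 = 10.3.
Round up: n₁ = 11, giving n₂ = ⌈2.5 × 11⌉ = ⌈27.5⌉ = 28.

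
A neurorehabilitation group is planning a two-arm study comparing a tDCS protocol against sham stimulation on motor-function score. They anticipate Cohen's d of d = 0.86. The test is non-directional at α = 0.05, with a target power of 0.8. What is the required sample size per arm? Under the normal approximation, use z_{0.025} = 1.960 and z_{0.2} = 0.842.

n = 22 per group

For two independent groups with equal n: n = 2·((z_{α/2} + z_β) / d)².
z_{α/2} + z_β = 1.960 + 0.842 = 2.802.
n = 2 × (2.802 / 0.86)² = 2 × 3.258² = 2 × 10.62 = 21.2.
Round up to the next whole participant.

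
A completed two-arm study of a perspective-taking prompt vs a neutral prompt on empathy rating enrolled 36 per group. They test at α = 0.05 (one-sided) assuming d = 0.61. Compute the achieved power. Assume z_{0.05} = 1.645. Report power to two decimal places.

power ≈ 0.83

For two equal groups, power = Φ(d·√(n/2) − z_{α}).
d·√(n/2) = 0.61 × √(36/2) = 0.61 × 4.243 = 2.588.
z_β = 2.588 − 1.645 = 0.943.
Power = Φ(0.943) = 0.827.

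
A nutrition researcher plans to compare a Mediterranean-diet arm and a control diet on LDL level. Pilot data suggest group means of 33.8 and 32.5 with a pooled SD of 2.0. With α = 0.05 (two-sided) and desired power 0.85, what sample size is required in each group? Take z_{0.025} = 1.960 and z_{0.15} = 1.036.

Cohen's d = |M₁ − M₂| / SD_pooled = |33.8 − 32.5| / 2.0 = 1.3 / 2.0 = 0.650.
For two independent groups with equal n: n = 2·((z_{α/2} + z_β) / d)².
z_{α/2} + z_β = 1.960 + 1.036 = 2.996.
n = 2 × (2.996 / 0.650)² = 2 × 4.609² = 2 × 21.25 = 42.5.
Round up to the next whole participant.

n = 43 per group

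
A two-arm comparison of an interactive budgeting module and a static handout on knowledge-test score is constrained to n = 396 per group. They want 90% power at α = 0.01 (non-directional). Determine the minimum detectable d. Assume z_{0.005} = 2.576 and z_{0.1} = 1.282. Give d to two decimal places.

d_min ≈ 0.27

For two independent groups of n = 396 each: d_min = (z_{α/2} + z_β)·√(2/n).
z-sum = 2.576 + 1.282 = 3.858.
d_min = 3.858 × √(2/396) = 3.858 × 0.0711 = 0.274.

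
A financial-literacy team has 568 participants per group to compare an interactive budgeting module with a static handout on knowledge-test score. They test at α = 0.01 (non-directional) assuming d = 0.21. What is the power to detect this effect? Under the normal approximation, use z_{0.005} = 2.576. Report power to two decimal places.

For two equal groups, power = Φ(d·√(n/2) − z_{α/2}).
d·√(n/2) = 0.21 × √(568/2) = 0.21 × 16.852 = 3.539.
z_β = 3.539 − 2.576 = 0.963.
Power = Φ(0.963) = 0.832.

power ≈ 0.83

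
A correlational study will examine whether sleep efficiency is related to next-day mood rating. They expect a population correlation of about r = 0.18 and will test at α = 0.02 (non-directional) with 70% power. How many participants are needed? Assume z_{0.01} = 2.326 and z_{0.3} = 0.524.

Fisher's z: C = ½·ln((1+r)/(1−r)) = ½·ln(1.4390) = 0.1820.
n = ((z_{α/2} + z_β)/C)² + 3.
(2.326 + 0.524) / 0.1820 = 2.850 / 0.1820 = 15.659.
n = 15.659² + 3 = 245.21 + 3 = 248.2.
Round up.

n = 249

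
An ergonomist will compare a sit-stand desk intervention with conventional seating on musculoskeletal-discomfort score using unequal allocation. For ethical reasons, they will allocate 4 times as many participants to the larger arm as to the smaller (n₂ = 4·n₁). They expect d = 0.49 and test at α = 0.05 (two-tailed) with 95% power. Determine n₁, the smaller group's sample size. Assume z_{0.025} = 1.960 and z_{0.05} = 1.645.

With allocation ratio k = n₂/n₁ = 4, Var(x̄₁−x̄₂) = σ²(1/n₁ + 1/(k·n₁)) = σ²·(k+1)/(k·n₁).
So n₁ = (1 + 1/k)·((z_{α/2} + z_β)/d)² = 1.250 × (3.605/0.49)².
n₁ = 1.250 × 54.13 = 67.7.
Round up: n₁ = 68, giving n₂ = 4 × 68 = 272.

n₁ = 68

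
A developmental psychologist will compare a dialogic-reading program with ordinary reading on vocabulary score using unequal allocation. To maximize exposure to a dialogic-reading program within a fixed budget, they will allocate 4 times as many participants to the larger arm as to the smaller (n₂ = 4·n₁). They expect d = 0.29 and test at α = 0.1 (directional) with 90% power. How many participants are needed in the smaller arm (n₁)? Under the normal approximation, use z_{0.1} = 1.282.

With allocation ratio k = n₂/n₁ = 4, Var(x̄₁−x̄₂) = σ²(1/n₁ + 1/(k·n₁)) = σ²·(k+1)/(k·n₁).
So n₁ = (1 + 1/k)·((z_{α} + z_β)/d)² = 1.250 × (2.564/0.29)².
n₁ = 1.250 × 78.17 = 97.7.
Round up: n₁ = 98, giving n₂ = 4 × 98 = 392.

n₁ = 98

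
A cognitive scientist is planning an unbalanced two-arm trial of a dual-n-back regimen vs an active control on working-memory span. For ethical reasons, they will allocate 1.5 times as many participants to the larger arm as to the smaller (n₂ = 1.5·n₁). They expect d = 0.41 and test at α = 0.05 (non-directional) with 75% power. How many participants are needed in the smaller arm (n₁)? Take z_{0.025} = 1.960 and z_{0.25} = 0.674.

n₁ = 69

With allocation ratio k = n₂/n₁ = 1.5, Var(x̄₁−x̄₂) = σ²(1/n₁ + 1/(k·n₁)) = σ²·(k+1)/(k·n₁).
So n₁ = (1 + 1/k)·((z_{α/2} + z_β)/d)² = 1.667 × (2.634/0.41)².
n₁ = 1.667 × 41.27 = 68.8.
Round up: n₁ = 69, giving n₂ = ⌈1.5 × 69⌉ = ⌈103.5⌉ = 104.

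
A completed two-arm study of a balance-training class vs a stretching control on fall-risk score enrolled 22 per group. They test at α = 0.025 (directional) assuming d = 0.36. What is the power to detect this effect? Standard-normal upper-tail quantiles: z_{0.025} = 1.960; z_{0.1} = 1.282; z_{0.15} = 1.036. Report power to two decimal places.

For two equal groups, power = Φ(d·√(n/2) − z_{α}).
d·√(n/2) = 0.36 × √(22/2) = 0.36 × 3.317 = 1.194.
z_β = 1.194 − 1.960 = -0.766.
Power = Φ(-0.766) = 0.222.

power ≈ 0.22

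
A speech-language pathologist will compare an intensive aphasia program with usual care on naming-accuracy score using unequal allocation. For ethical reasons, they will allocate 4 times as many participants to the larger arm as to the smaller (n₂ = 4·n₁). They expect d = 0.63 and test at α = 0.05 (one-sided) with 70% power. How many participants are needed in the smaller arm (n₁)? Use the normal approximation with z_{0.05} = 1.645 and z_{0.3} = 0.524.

n₁ = 15

With allocation ratio k = n₂/n₁ = 4, Var(x̄₁−x̄₂) = σ²(1/n₁ + 1/(k·n₁)) = σ²·(k+1)/(k·n₁).
So n₁ = (1 + 1/k)·((z_{α} + z_β)/d)² = 1.250 × (2.169/0.63)².
n₁ = 1.250 × 11.85 = 14.8.
Round up: n₁ = 15, giving n₂ = 4 × 15 = 60.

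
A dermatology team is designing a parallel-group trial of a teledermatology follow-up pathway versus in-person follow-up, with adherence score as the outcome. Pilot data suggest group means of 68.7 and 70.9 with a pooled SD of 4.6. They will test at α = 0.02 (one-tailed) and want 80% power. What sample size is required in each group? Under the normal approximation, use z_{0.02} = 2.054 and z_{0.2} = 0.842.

n = 74 per group

Cohen's d = |M₁ − M₂| / SD_pooled = |68.7 − 70.9| / 4.6 = 2.2 / 4.6 = 0.478.
For two independent groups with equal n: n = 2·((z_{α} + z_β) / d)².
z_{α} + z_β = 2.054 + 0.842 = 2.896.
n = 2 × (2.896 / 0.478)² = 2 × 6.059² = 2 × 36.71 = 73.4.
Round up to the next whole participant.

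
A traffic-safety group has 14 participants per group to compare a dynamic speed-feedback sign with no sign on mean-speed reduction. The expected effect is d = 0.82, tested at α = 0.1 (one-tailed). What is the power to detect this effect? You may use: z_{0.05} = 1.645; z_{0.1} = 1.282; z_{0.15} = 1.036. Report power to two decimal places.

For two equal groups, power = Φ(d·√(n/2) − z_{α}).
d·√(n/2) = 0.82 × √(14/2) = 0.82 × 2.646 = 2.170.
z_β = 2.170 − 1.282 = 0.888.
Power = Φ(0.888) = 0.813.

power ≈ 0.81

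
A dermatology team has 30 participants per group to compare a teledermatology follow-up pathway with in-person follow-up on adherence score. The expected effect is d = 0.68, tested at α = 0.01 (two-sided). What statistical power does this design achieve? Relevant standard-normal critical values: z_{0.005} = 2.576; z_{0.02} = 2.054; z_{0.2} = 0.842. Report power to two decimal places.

For two equal groups, power = Φ(d·√(n/2) − z_{α/2}).
d·√(n/2) = 0.68 × √(30/2) = 0.68 × 3.873 = 2.634.
z_β = 2.634 − 2.576 = 0.058.
Power = Φ(0.058) = 0.523.

power ≈ 0.52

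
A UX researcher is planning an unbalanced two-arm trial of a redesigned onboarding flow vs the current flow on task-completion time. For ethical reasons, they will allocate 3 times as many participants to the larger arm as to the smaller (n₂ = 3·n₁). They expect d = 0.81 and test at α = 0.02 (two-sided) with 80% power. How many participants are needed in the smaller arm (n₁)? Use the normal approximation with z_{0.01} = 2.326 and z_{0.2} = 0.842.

With allocation ratio k = n₂/n₁ = 3, Var(x̄₁−x̄₂) = σ²(1/n₁ + 1/(k·n₁)) = σ²·(k+1)/(k·n₁).
So n₁ = (1 + 1/k)·((z_{α/2} + z_β)/d)² = 1.333 × (3.168/0.81)².
n₁ = 1.333 × 15.30 = 20.4.
Round up: n₁ = 21, giving n₂ = 3 × 21 = 63.

n₁ = 21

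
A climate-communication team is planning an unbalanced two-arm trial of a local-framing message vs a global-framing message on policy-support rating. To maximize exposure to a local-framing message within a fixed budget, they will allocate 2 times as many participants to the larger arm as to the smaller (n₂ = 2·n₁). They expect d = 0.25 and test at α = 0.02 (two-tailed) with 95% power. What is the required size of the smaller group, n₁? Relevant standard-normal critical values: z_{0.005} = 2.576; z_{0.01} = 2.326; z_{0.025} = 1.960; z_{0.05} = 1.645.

With allocation ratio k = n₂/n₁ = 2, Var(x̄₁−x̄₂) = σ²(1/n₁ + 1/(k·n₁)) = σ²·(k+1)/(k·n₁).
So n₁ = (1 + 1/k)·((z_{α/2} + z_β)/d)² = 1.500 × (3.971/0.25)².
n₁ = 1.500 × 252.30 = 378.5.
Round up: n₁ = 379, giving n₂ = 2 × 379 = 758.

n₁ = 379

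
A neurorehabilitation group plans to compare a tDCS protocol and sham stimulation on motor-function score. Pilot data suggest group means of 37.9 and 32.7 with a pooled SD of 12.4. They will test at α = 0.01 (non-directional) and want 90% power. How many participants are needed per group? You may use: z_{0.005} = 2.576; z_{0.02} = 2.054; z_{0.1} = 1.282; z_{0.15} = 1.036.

Cohen's d = |M₁ − M₂| / SD_pooled = |37.9 − 32.7| / 12.4 = 5.2 / 12.4 = 0.419.
For two independent groups with equal n: n = 2·((z_{α/2} + z_β) / d)².
z_{α/2} + z_β = 2.576 + 1.282 = 3.858.
n = 2 × (3.858 / 0.419)² = 2 × 9.208² = 2 × 84.78 = 169.6.
Round up to the next whole participant.

n = 170 per group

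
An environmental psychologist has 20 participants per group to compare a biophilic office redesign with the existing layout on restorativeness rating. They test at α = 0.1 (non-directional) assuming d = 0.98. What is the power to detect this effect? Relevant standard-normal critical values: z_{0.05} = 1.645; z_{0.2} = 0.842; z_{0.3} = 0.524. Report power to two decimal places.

power ≈ 0.93

For two equal groups, power = Φ(d·√(n/2) − z_{α/2}).
d·√(n/2) = 0.98 × √(20/2) = 0.98 × 3.162 = 3.099.
z_β = 3.099 − 1.645 = 1.454.
Power = Φ(1.454) = 0.927.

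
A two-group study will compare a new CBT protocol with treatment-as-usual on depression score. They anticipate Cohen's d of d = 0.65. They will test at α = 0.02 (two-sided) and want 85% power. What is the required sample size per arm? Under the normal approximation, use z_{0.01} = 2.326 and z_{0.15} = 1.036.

n = 54 per group

For two independent groups with equal n: n = 2·((z_{α/2} + z_β) / d)².
z_{α/2} + z_β = 2.326 + 1.036 = 3.362.
n = 2 × (3.362 / 0.65)² = 2 × 5.172² = 2 × 26.75 = 53.5.
Round up to the next whole participant.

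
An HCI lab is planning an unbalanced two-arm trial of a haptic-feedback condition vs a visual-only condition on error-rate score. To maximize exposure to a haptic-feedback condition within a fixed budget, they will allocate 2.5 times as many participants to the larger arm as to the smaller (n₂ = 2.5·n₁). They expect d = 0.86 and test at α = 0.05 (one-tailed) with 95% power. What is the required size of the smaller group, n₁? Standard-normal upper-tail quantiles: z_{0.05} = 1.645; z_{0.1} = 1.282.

n₁ = 21

With allocation ratio k = n₂/n₁ = 2.5, Var(x̄₁−x̄₂) = σ²(1/n₁ + 1/(k·n₁)) = σ²·(k+1)/(k·n₁).
So n₁ = (1 + 1/k)·((z_{α} + z_β)/d)² = 1.400 × (3.290/0.86)².
n₁ = 1.400 × 14.64 = 20.5.
Round up: n₁ = 21, giving n₂ = ⌈2.5 × 21⌉ = ⌈52.5⌉ = 53.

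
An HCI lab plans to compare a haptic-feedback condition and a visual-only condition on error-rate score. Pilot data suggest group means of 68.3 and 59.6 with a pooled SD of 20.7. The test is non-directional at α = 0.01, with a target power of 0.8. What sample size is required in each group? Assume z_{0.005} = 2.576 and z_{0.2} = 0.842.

n = 133 per group

Cohen's d = |M₁ − M₂| / SD_pooled = |68.3 − 59.6| / 20.7 = 8.7 / 20.7 = 0.420.
For two independent groups with equal n: n = 2·((z_{α/2} + z_β) / d)².
z_{α/2} + z_β = 2.576 + 0.842 = 3.418.
n = 2 × (3.418 / 0.420)² = 2 × 8.138² = 2 × 66.23 = 132.5.
Round up to the next whole participant.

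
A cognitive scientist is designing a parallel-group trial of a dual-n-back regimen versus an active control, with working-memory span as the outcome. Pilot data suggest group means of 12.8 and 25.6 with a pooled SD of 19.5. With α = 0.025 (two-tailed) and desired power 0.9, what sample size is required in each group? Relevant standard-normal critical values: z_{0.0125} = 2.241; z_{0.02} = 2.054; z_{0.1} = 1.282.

n = 58 per group

Cohen's d = |M₁ − M₂| / SD_pooled = |12.8 − 25.6| / 19.5 = 12.8 / 19.5 = 0.656.
For two independent groups with equal n: n = 2·((z_{α/2} + z_β) / d)².
z_{α/2} + z_β = 2.241 + 1.282 = 3.523.
n = 2 × (3.523 / 0.656)² = 2 × 5.370² = 2 × 28.84 = 57.7.
Round up to the next whole participant.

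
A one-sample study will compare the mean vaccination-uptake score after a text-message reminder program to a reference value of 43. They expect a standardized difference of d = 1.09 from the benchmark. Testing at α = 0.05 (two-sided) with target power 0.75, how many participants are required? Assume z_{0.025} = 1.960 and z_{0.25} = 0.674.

For a one-sample test: n = ((z_{α/2} + z_β) / d)².
z_{α/2} + z_β = 1.960 + 0.674 = 2.634.
n = (2.634 / 1.09)² = 2.417² = 5.84.
Round up.

n = 6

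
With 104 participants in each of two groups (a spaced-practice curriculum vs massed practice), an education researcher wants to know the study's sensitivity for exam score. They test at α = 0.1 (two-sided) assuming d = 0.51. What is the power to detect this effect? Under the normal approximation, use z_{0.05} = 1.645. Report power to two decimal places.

For two equal groups, power = Φ(d·√(n/2) − z_{α/2}).
d·√(n/2) = 0.51 × √(104/2) = 0.51 × 7.211 = 3.678.
z_β = 3.678 − 1.645 = 2.033.
Power = Φ(2.033) = 0.979.

power ≈ 0.98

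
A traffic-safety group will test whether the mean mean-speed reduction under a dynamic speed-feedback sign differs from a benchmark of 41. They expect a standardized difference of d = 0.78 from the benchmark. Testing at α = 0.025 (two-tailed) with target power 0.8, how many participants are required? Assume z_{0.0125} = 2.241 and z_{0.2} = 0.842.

For a one-sample test: n = ((z_{α/2} + z_β) / d)².
z_{α/2} + z_β = 2.241 + 0.842 = 3.083.
n = (3.083 / 0.78)² = 3.953² = 15.62.
Round up.

n = 16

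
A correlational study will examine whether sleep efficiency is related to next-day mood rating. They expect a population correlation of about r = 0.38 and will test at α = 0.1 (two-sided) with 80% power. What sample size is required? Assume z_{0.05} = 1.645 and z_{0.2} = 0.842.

Fisher's z: C = ½·ln((1+r)/(1−r)) = ½·ln(2.2258) = 0.4001.
n = ((z_{α/2} + z_β)/C)² + 3.
(1.645 + 0.842) / 0.4001 = 2.487 / 0.4001 = 6.216.
n = 6.216² + 3 = 38.64 + 3 = 41.6.
Round up.

n = 42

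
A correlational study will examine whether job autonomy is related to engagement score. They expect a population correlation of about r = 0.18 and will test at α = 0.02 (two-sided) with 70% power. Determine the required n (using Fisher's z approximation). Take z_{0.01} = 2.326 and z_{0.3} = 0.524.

Fisher's z: C = ½·ln((1+r)/(1−r)) = ½·ln(1.4390) = 0.1820.
n = ((z_{α/2} + z_β)/C)² + 3.
(2.326 + 0.524) / 0.1820 = 2.850 / 0.1820 = 15.659.
n = 15.659² + 3 = 245.21 + 3 = 248.2.
Round up.

n = 249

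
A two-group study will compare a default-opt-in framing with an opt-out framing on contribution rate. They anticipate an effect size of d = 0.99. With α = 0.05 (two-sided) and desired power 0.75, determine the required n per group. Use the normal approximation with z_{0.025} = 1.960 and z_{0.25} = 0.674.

For two independent groups with equal n: n = 2·((z_{α/2} + z_β) / d)².
z_{α/2} + z_β = 1.960 + 0.674 = 2.634.
n = 2 × (2.634 / 0.99)² = 2 × 2.661² = 2 × 7.08 = 14.2.
Round up to the next whole participant.

n = 15 per group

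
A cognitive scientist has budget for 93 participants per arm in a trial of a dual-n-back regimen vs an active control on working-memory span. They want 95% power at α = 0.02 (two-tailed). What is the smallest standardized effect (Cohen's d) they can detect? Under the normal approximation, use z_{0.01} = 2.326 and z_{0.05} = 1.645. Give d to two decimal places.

For two independent groups of n = 93 each: d_min = (z_{α/2} + z_β)·√(2/n).
z-sum = 2.326 + 1.645 = 3.971.
d_min = 3.971 × √(2/93) = 3.971 × 0.1466 = 0.582.

d_min ≈ 0.58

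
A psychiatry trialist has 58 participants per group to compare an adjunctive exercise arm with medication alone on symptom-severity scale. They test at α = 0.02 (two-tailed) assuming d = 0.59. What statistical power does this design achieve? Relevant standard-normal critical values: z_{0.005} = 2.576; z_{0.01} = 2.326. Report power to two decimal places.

power ≈ 0.80

For two equal groups, power = Φ(d·√(n/2) − z_{α/2}).
d·√(n/2) = 0.59 × √(58/2) = 0.59 × 5.385 = 3.177.
z_β = 3.177 − 2.326 = 0.851.
Power = Φ(0.851) = 0.803.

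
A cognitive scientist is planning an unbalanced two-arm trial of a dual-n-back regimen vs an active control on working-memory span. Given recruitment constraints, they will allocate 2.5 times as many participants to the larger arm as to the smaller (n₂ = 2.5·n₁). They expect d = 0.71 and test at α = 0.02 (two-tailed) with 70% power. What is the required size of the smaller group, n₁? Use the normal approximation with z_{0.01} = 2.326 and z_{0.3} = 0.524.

n₁ = 23

With allocation ratio k = n₂/n₁ = 2.5, Var(x̄₁−x̄₂) = σ²(1/n₁ + 1/(k·n₁)) = σ²·(k+1)/(k·n₁).
So n₁ = (1 + 1/k)·((z_{α/2} + z_β)/d)² = 1.400 × (2.850/0.71)².
n₁ = 1.400 × 16.11 = 22.6.
Round up: n₁ = 23, giving n₂ = ⌈2.5 × 23⌉ = ⌈57.5⌉ = 58.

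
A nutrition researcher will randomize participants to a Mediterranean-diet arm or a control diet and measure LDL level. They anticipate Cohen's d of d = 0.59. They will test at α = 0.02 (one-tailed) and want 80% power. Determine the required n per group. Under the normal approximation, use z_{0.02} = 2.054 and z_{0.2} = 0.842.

n = 49 per group

For two independent groups with equal n: n = 2·((z_{α} + z_β) / d)².
z_{α} + z_β = 2.054 + 0.842 = 2.896.
n = 2 × (2.896 / 0.59)² = 2 × 4.908² = 2 × 24.09 = 48.2.
Round up to the next whole participant.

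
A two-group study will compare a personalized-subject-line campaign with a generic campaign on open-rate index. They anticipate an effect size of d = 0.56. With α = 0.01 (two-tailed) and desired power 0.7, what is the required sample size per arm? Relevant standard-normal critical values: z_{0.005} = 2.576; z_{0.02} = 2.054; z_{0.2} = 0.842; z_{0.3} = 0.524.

For two independent groups with equal n: n = 2·((z_{α/2} + z_β) / d)².
z_{α/2} + z_β = 2.576 + 0.524 = 3.100.
n = 2 × (3.100 / 0.56)² = 2 × 5.536² = 2 × 30.64 = 61.3.
Round up to the next whole participant.

n = 62 per group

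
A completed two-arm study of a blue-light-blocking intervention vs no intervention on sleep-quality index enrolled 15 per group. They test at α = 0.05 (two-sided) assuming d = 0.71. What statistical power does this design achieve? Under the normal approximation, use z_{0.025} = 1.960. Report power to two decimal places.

For two equal groups, power = Φ(d·√(n/2) − z_{α/2}).
d·√(n/2) = 0.71 × √(15/2) = 0.71 × 2.739 = 1.944.
z_β = 1.944 − 1.960 = -0.016.
Power = Φ(-0.016) = 0.494.

power ≈ 0.49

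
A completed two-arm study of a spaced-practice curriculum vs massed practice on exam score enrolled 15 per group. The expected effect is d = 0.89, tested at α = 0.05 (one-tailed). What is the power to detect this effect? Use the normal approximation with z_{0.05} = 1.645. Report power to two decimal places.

power ≈ 0.79

For two equal groups, power = Φ(d·√(n/2) − z_{α}).
d·√(n/2) = 0.89 × √(15/2) = 0.89 × 2.739 = 2.437.
z_β = 2.437 − 1.645 = 0.792.
Power = Φ(0.792) = 0.786.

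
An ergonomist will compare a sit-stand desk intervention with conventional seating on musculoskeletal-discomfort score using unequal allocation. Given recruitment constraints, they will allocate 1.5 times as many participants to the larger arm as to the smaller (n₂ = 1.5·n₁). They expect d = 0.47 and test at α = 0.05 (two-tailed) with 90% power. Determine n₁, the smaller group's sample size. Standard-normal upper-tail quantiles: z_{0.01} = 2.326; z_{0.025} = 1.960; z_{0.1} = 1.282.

n₁ = 80

With allocation ratio k = n₂/n₁ = 1.5, Var(x̄₁−x̄₂) = σ²(1/n₁ + 1/(k·n₁)) = σ²·(k+1)/(k·n₁).
So n₁ = (1 + 1/k)·((z_{α/2} + z_β)/d)² = 1.667 × (3.242/0.47)².
n₁ = 1.667 × 47.58 = 79.3.
Round up: n₁ = 80, giving n₂ = 1.5 × 80 = 120.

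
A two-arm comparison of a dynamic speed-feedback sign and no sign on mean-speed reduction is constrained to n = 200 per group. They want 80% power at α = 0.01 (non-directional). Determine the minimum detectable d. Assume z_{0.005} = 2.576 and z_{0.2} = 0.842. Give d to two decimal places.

For two independent groups of n = 200 each: d_min = (z_{α/2} + z_β)·√(2/n).
z-sum = 2.576 + 0.842 = 3.418.
d_min = 3.418 × √(2/200) = 3.418 × 0.1000 = 0.342.

d_min ≈ 0.34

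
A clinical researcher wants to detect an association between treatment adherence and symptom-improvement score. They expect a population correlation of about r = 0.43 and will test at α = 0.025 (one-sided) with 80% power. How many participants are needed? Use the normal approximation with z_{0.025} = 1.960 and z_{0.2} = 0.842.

n = 41

Fisher's z: C = ½·ln((1+r)/(1−r)) = ½·ln(2.5088) = 0.4599.
n = ((z_{α} + z_β)/C)² + 3.
(1.960 + 0.842) / 0.4599 = 2.802 / 0.4599 = 6.093.
n = 6.093² + 3 = 37.12 + 3 = 40.1.
Round up.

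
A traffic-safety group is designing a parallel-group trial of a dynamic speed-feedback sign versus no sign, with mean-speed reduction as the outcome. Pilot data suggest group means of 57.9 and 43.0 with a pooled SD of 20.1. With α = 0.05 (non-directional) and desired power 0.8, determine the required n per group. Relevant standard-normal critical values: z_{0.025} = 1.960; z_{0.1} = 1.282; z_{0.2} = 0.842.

Cohen's d = |M₁ − M₂| / SD_pooled = |57.9 − 43.0| / 20.1 = 14.9 / 20.1 = 0.741.
For two independent groups with equal n: n = 2·((z_{α/2} + z_β) / d)².
z_{α/2} + z_β = 1.960 + 0.842 = 2.802.
n = 2 × (2.802 / 0.741)² = 2 × 3.781² = 2 × 14.30 = 28.6.
Round up to the next whole participant.

n = 29 per group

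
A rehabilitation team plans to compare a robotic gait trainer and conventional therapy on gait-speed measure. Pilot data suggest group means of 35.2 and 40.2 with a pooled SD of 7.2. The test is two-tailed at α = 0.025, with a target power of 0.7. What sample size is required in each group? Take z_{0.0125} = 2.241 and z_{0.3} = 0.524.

n = 32 per group

Cohen's d = |M₁ − M₂| / SD_pooled = |35.2 − 40.2| / 7.2 = 5.0 / 7.2 = 0.694.
For two independent groups with equal n: n = 2·((z_{α/2} + z_β) / d)².
z_{α/2} + z_β = 2.241 + 0.524 = 2.765.
n = 2 × (2.765 / 0.694)² = 2 × 3.984² = 2 × 15.87 = 31.7.
Round up to the next whole participant.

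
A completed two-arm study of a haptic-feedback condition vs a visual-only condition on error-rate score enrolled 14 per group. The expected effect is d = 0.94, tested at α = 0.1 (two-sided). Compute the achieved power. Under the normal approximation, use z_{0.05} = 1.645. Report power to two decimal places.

For two equal groups, power = Φ(d·√(n/2) − z_{α/2}).
d·√(n/2) = 0.94 × √(14/2) = 0.94 × 2.646 = 2.487.
z_β = 2.487 − 1.645 = 0.842.
Power = Φ(0.842) = 0.800.

power ≈ 0.80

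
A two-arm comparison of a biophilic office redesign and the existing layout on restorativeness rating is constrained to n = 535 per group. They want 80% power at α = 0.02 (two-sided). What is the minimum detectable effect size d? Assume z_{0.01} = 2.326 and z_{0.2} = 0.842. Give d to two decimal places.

For two independent groups of n = 535 each: d_min = (z_{α/2} + z_β)·√(2/n).
z-sum = 2.326 + 0.842 = 3.168.
d_min = 3.168 × √(2/535) = 3.168 × 0.0611 = 0.194.

d_min ≈ 0.19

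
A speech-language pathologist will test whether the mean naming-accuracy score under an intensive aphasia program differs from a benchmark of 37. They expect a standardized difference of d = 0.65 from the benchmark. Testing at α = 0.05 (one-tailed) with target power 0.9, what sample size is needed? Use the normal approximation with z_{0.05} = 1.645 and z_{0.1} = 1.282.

n = 21

For a one-sample test: n = ((z_{α} + z_β) / d)².
z_{α} + z_β = 1.645 + 1.282 = 2.927.
n = (2.927 / 0.65)² = 4.503² = 20.28.
Round up.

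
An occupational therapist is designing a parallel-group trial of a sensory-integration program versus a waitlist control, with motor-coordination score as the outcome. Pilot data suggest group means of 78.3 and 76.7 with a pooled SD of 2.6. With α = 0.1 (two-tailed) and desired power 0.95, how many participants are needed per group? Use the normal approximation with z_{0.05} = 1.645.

n = 58 per group

Cohen's d = |M₁ − M₂| / SD_pooled = |78.3 − 76.7| / 2.6 = 1.6 / 2.6 = 0.615.
For two independent groups with equal n: n = 2·((z_{α/2} + z_β) / d)².
z_{α/2} + z_β = 1.645 + 1.645 = 3.290.
n = 2 × (3.290 / 0.615)² = 2 × 5.350² = 2 × 28.62 = 57.2.
Round up to the next whole participant.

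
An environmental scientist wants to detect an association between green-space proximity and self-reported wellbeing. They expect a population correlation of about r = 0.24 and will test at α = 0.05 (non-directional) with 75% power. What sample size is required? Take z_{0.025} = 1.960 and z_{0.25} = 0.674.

Fisher's z: C = ½·ln((1+r)/(1−r)) = ½·ln(1.6316) = 0.2448.
n = ((z_{α/2} + z_β)/C)² + 3.
(1.960 + 0.674) / 0.2448 = 2.634 / 0.2448 = 10.760.
n = 10.760² + 3 = 115.77 + 3 = 118.8.
Round up.

n = 119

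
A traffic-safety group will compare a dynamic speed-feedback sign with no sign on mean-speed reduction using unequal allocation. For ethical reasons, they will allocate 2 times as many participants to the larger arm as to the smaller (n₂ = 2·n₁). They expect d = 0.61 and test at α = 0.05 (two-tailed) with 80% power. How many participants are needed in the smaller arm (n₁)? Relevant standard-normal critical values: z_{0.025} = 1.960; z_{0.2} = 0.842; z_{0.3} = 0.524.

With allocation ratio k = n₂/n₁ = 2, Var(x̄₁−x̄₂) = σ²(1/n₁ + 1/(k·n₁)) = σ²·(k+1)/(k·n₁).
So n₁ = (1 + 1/k)·((z_{α/2} + z_β)/d)² = 1.500 × (2.802/0.61)².
n₁ = 1.500 × 21.10 = 31.6.
Round up: n₁ = 32, giving n₂ = 2 × 32 = 64.

n₁ = 32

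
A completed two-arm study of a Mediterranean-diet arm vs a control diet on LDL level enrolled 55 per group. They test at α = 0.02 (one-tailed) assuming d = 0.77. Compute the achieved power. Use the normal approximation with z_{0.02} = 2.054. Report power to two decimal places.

power ≈ 0.98

For two equal groups, power = Φ(d·√(n/2) − z_{α}).
d·√(n/2) = 0.77 × √(55/2) = 0.77 × 5.244 = 4.038.
z_β = 4.038 − 2.054 = 1.984.
Power = Φ(1.984) = 0.976.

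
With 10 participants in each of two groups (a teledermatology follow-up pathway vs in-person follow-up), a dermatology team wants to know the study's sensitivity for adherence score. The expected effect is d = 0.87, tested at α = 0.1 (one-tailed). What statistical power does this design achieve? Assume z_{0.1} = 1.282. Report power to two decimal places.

power ≈ 0.75

For two equal groups, power = Φ(d·√(n/2) − z_{α}).
d·√(n/2) = 0.87 × √(10/2) = 0.87 × 2.236 = 1.945.
z_β = 1.945 − 1.282 = 0.663.
Power = Φ(0.663) = 0.746.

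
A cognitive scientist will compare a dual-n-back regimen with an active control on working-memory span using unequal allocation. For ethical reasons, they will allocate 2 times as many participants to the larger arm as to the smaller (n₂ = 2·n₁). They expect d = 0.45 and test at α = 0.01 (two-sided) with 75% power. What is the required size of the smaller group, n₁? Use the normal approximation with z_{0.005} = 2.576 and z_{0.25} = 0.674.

With allocation ratio k = n₂/n₁ = 2, Var(x̄₁−x̄₂) = σ²(1/n₁ + 1/(k·n₁)) = σ²·(k+1)/(k·n₁).
So n₁ = (1 + 1/k)·((z_{α/2} + z_β)/d)² = 1.500 × (3.250/0.45)².
n₁ = 1.500 × 52.16 = 78.2.
Round up: n₁ = 79, giving n₂ = 2 × 79 = 158.

n₁ = 79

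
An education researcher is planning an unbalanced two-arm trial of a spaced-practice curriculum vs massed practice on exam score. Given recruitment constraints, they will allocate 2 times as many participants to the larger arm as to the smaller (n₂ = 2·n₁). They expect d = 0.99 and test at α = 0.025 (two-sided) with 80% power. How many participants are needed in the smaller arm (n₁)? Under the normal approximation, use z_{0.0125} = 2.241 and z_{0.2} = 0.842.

With allocation ratio k = n₂/n₁ = 2, Var(x̄₁−x̄₂) = σ²(1/n₁ + 1/(k·n₁)) = σ²·(k+1)/(k·n₁).
So n₁ = (1 + 1/k)·((z_{α/2} + z_β)/d)² = 1.500 × (3.083/0.99)².
n₁ = 1.500 × 9.70 = 14.5.
Round up: n₁ = 15, giving n₂ = 2 × 15 = 30.

n₁ = 15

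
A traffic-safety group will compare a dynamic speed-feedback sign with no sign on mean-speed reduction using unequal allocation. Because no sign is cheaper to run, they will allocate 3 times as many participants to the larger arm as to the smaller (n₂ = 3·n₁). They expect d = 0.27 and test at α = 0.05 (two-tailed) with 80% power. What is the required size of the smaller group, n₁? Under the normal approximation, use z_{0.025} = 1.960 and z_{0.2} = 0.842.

With allocation ratio k = n₂/n₁ = 3, Var(x̄₁−x̄₂) = σ²(1/n₁ + 1/(k·n₁)) = σ²·(k+1)/(k·n₁).
So n₁ = (1 + 1/k)·((z_{α/2} + z_β)/d)² = 1.333 × (2.802/0.27)².
n₁ = 1.333 × 107.70 = 143.6.
Round up: n₁ = 144, giving n₂ = 3 × 144 = 432.

n₁ = 144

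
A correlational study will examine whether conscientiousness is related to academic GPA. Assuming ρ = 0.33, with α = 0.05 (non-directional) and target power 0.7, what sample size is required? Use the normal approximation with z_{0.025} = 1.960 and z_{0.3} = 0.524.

n = 56

Fisher's z: C = ½·ln((1+r)/(1−r)) = ½·ln(1.9851) = 0.3428.
n = ((z_{α/2} + z_β)/C)² + 3.
(1.960 + 0.524) / 0.3428 = 2.484 / 0.3428 = 7.246.
n = 7.246² + 3 = 52.51 + 3 = 55.5.
Round up.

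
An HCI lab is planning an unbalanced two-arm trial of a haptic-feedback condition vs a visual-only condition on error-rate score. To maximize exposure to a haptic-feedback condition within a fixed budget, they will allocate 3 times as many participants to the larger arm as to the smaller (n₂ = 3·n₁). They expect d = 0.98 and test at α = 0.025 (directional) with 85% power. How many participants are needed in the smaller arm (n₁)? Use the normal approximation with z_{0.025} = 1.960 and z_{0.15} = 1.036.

n₁ = 13

With allocation ratio k = n₂/n₁ = 3, Var(x̄₁−x̄₂) = σ²(1/n₁ + 1/(k·n₁)) = σ²·(k+1)/(k·n₁).
So n₁ = (1 + 1/k)·((z_{α} + z_β)/d)² = 1.333 × (2.996/0.98)².
n₁ = 1.333 × 9.35 = 12.5.
Round up: n₁ = 13, giving n₂ = 3 × 13 = 39.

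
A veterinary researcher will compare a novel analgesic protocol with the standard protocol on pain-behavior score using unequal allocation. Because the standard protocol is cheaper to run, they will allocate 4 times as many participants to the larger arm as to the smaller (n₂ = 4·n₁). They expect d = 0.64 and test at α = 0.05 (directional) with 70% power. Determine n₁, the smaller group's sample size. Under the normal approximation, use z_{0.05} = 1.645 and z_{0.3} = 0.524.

With allocation ratio k = n₂/n₁ = 4, Var(x̄₁−x̄₂) = σ²(1/n₁ + 1/(k·n₁)) = σ²·(k+1)/(k·n₁).
So n₁ = (1 + 1/k)·((z_{α} + z_β)/d)² = 1.250 × (2.169/0.64)².
n₁ = 1.250 × 11.49 = 14.4.
Round up: n₁ = 15, giving n₂ = 4 × 15 = 60.

n₁ = 15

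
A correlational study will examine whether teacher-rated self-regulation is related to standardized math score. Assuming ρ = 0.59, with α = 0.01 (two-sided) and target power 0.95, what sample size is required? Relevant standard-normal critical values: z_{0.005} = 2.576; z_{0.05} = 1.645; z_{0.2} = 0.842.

Fisher's z: C = ½·ln((1+r)/(1−r)) = ½·ln(3.8780) = 0.6777.
n = ((z_{α/2} + z_β)/C)² + 3.
(2.576 + 1.645) / 0.6777 = 4.221 / 0.6777 = 6.228.
n = 6.228² + 3 = 38.79 + 3 = 41.8.
Round up.

n = 42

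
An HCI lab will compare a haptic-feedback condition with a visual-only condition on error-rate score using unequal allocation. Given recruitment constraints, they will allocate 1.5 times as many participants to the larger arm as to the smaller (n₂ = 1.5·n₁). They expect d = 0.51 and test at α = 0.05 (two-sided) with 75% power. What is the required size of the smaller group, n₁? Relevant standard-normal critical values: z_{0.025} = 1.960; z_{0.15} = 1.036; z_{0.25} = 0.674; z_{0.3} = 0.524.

With allocation ratio k = n₂/n₁ = 1.5, Var(x̄₁−x̄₂) = σ²(1/n₁ + 1/(k·n₁)) = σ²·(k+1)/(k·n₁).
So n₁ = (1 + 1/k)·((z_{α/2} + z_β)/d)² = 1.667 × (2.634/0.51)².
n₁ = 1.667 × 26.67 = 44.5.
Round up: n₁ = 45, giving n₂ = ⌈1.5 × 45⌉ = ⌈67.5⌉ = 68.

n₁ = 45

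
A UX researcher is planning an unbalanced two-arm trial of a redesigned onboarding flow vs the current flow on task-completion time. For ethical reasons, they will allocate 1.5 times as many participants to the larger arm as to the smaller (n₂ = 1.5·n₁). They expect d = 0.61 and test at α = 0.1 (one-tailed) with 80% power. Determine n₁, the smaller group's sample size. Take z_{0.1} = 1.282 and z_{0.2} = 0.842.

With allocation ratio k = n₂/n₁ = 1.5, Var(x̄₁−x̄₂) = σ²(1/n₁ + 1/(k·n₁)) = σ²·(k+1)/(k·n₁).
So n₁ = (1 + 1/k)·((z_{α} + z_β)/d)² = 1.667 × (2.124/0.61)².
n₁ = 1.667 × 12.12 = 20.2.
Round up: n₁ = 21, giving n₂ = ⌈1.5 × 21⌉ = ⌈31.5⌉ = 32.

n₁ = 21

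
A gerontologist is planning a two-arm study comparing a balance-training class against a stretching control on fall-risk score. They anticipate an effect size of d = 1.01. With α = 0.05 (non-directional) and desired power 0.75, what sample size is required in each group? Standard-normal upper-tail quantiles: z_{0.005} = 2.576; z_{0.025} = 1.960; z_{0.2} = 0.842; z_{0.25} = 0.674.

n = 14 per group

For two independent groups with equal n: n = 2·((z_{α/2} + z_β) / d)².
z_{α/2} + z_β = 1.960 + 0.674 = 2.634.
n = 2 × (2.634 / 1.01)² = 2 × 2.608² = 2 × 6.80 = 13.6.
Round up to the next whole participant.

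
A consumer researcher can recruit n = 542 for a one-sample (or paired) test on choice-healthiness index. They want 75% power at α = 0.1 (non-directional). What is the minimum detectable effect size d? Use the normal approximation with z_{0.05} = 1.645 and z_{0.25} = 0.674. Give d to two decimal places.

For a single sample (or paired design) of n = 542: d_min = (z_{α/2} + z_β)/√n.
z-sum = 1.645 + 0.674 = 2.319.
d_min = 2.319 / √542 = 2.319 / 23.281 = 0.100.

d_min ≈ 0.10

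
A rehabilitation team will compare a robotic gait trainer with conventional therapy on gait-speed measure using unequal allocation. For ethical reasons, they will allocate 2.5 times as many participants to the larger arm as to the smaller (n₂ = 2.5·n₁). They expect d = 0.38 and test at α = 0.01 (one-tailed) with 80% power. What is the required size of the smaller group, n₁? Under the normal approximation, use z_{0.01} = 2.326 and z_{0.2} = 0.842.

n₁ = 98

With allocation ratio k = n₂/n₁ = 2.5, Var(x̄₁−x̄₂) = σ²(1/n₁ + 1/(k·n₁)) = σ²·(k+1)/(k·n₁).
So n₁ = (1 + 1/k)·((z_{α} + z_β)/d)² = 1.400 × (3.168/0.38)².
n₁ = 1.400 × 69.50 = 97.3.
Round up: n₁ = 98, giving n₂ = 2.5 × 98 = 245.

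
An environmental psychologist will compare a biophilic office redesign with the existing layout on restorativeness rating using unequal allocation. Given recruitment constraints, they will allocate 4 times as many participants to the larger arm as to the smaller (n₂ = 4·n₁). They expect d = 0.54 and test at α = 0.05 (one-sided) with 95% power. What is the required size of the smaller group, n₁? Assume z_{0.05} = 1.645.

n₁ = 47

With allocation ratio k = n₂/n₁ = 4, Var(x̄₁−x̄₂) = σ²(1/n₁ + 1/(k·n₁)) = σ²·(k+1)/(k·n₁).
So n₁ = (1 + 1/k)·((z_{α} + z_β)/d)² = 1.250 × (3.290/0.54)².
n₁ = 1.250 × 37.12 = 46.4.
Round up: n₁ = 47, giving n₂ = 4 × 47 = 188.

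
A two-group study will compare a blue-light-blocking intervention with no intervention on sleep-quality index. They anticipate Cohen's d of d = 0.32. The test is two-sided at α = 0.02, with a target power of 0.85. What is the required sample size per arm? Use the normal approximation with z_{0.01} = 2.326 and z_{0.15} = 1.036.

For two independent groups with equal n: n = 2·((z_{α/2} + z_β) / d)².
z_{α/2} + z_β = 2.326 + 1.036 = 3.362.
n = 2 × (3.362 / 0.32)² = 2 × 10.506² = 2 × 110.38 = 220.8.
Round up to the next whole participant.

n = 221 per group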